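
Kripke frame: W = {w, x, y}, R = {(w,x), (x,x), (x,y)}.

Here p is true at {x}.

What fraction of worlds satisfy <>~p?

w: successors {x}; ~p there: x:F. ✗
x: successors {x, y}; ~p there: x:F, y:T. ✓
y: no successors, so <>~p fails. ✗
That's 1 of 3 worlds, so 1/3.

1/3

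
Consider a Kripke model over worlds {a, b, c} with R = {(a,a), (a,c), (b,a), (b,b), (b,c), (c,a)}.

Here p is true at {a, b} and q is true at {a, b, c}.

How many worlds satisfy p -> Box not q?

a: p is T, Box not q is F. ✗
b: p is T, Box not q is F. ✗
c: p is F, Box not q is F. ✓
Satisfying worlds: {c}.

1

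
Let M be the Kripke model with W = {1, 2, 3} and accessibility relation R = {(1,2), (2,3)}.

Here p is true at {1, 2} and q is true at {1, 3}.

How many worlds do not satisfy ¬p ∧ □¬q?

2

1: ¬p is F, □¬q is T. ✗
2: ¬p is F, □¬q is F. ✗
3: ¬p is T, □¬q is T. ✓
Satisfying worlds: {3}.
So ¬p ∧ □¬q fails at the other 2 worlds.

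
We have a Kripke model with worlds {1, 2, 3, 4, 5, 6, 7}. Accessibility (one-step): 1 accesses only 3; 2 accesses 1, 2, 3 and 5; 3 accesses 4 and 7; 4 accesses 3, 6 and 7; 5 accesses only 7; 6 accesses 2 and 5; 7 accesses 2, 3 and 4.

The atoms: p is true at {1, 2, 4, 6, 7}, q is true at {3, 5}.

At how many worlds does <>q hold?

5

1: successors {3}; q there: 3:T. ✓
2: successors {1, 2, 3, 5}; q there: 1:F, 2:F, 3:T, 5:T. ✓
3: successors {4, 7}; q there: 4:F, 7:F. ✗
4: successors {3, 6, 7}; q there: 3:T, 6:F, 7:F. ✓
5: successors {7}; q there: 7:F. ✗
6: successors {2, 5}; q there: 2:F, 5:T. ✓
7: successors {2, 3, 4}; q there: 2:F, 3:T, 4:F. ✓
Satisfying worlds: {1, 2, 4, 6, 7}.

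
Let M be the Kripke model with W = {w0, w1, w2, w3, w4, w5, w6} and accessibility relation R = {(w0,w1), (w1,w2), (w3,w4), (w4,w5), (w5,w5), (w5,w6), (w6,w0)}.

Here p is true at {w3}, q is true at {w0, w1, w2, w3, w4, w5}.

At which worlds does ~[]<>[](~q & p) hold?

{w1, w3, w4, w5, w6}

w0: []<>[](~q & p) is T. ✗
w1: []<>[](~q & p) is F. ✓
w2: []<>[](~q & p) is T. ✗
w3: []<>[](~q & p) is F. ✓
w4: []<>[](~q & p) is F. ✓
w5: []<>[](~q & p) is F. ✓
w6: []<>[](~q & p) is F. ✓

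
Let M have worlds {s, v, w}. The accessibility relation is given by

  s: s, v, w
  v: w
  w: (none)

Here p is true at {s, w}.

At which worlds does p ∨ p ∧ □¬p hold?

s: p is T, p ∧ □¬p is F. ✓
v: p is F, p ∧ □¬p is F. ✗
w: p is T, p ∧ □¬p is T. ✓

{s, w}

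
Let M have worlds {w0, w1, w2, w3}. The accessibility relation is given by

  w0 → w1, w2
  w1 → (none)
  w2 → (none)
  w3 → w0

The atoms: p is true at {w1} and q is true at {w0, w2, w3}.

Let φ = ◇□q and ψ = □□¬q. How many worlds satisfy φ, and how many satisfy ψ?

For ◇□q:
w0: successors {w1, w2}; □q there: w1:T, w2:T. ✓
w1: no successors, so ◇□q fails. ✗
w2: no successors, so ◇□q fails. ✗
w3: successors {w0}; □q there: w0:F. ✗
— 1 world.
For □□¬q:
w0: successors {w1, w2}; □¬q there: w1:T, w2:T. ✓
w1: no successors, so □□¬q holds vacuously. ✓
w2: no successors, so □□¬q holds vacuously. ✓
w3: successors {w0}; □¬q there: w0:F. ✗
— 3 worlds.

1 and 3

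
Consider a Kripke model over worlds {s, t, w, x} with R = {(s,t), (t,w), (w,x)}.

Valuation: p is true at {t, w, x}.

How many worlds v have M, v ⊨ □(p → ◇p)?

3

s: successors {t}; p → ◇p there: t:T. ✓
t: successors {w}; p → ◇p there: w:T. ✓
w: successors {x}; p → ◇p there: x:F. ✗
x: no successors, so □(p → ◇p) holds vacuously. ✓
Satisfying worlds: {s, t, x}.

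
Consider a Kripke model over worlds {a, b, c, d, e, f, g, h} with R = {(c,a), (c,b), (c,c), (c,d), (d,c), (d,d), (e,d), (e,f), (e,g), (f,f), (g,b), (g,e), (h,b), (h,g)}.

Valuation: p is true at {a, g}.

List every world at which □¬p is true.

a: no successors, so □¬p holds vacuously. ✓
b: no successors, so □¬p holds vacuously. ✓
c: successors {a, b, c, d}; ¬p there: a:F, b:T, c:T, d:T. ✗
d: successors {c, d}; ¬p there: c:T, d:T. ✓
e: successors {d, f, g}; ¬p there: d:T, f:T, g:F. ✗
f: successors {f}; ¬p there: f:T. ✓
g: successors {b, e}; ¬p there: b:T, e:T. ✓
h: successors {b, g}; ¬p there: b:T, g:F. ✗

{a, b, d, f, g}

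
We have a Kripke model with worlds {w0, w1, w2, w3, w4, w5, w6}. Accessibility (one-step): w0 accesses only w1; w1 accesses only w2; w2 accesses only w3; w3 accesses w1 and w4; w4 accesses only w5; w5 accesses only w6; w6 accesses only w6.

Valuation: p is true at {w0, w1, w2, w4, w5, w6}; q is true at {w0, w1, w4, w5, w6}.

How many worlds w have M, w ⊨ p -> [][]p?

w0: p is T, [][]p is T. ✓
w1: p is T, [][]p is F. ✗
w2: p is T, [][]p is T. ✓
w3: p is F, [][]p is T. ✓
w4: p is T, [][]p is T. ✓
w5: p is T, [][]p is T. ✓
w6: p is T, [][]p is T. ✓
Satisfying worlds: {w0, w2, w3, w4, w5, w6}.

6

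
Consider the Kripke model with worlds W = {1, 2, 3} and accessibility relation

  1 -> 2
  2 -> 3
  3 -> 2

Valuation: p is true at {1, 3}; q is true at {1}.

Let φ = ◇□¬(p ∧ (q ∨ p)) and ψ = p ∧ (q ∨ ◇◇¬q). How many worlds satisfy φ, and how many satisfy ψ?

For ◇□¬(p ∧ (q ∨ p)):
1: successors {2}; □¬(p ∧ (q ∨ p)) there: 2:F. ✗
2: successors {3}; □¬(p ∧ (q ∨ p)) there: 3:T. ✓
3: successors {2}; □¬(p ∧ (q ∨ p)) there: 2:F. ✗
— 1 world.
For p ∧ (q ∨ ◇◇¬q):
1: p is T, q ∨ ◇◇¬q is T. ✓
2: p is F, q ∨ ◇◇¬q is T. ✗
3: p is T, q ∨ ◇◇¬q is T. ✓
— 2 worlds.

1 and 2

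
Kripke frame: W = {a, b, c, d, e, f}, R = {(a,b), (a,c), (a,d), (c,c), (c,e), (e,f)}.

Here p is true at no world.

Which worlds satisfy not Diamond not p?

a: Diamond not p is T. ✗
b: Diamond not p is F. ✓
c: Diamond not p is T. ✗
d: Diamond not p is F. ✓
e: Diamond not p is T. ✗
f: Diamond not p is F. ✓

{b, d, f}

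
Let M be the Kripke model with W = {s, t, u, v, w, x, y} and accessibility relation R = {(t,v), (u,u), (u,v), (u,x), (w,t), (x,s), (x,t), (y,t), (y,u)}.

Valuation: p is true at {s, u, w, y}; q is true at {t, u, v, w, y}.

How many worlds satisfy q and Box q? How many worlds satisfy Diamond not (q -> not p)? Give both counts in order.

4 and 2

For q and Box q:
s: q is F, Box q is T. ✗
t: q is T, Box q is T. ✓
u: q is T, Box q is F. ✗
v: q is T, Box q is T. ✓
w: q is T, Box q is T. ✓
x: q is F, Box q is F. ✗
y: q is T, Box q is T. ✓
— 4 worlds.
For Diamond not (q -> not p):
s: no successors, so Diamond not (q -> not p) fails. ✗
t: successors {v}; not (q -> not p) there: v:F. ✗
u: successors {u, v, x}; not (q -> not p) there: u:T, v:F, x:F. ✓
v: no successors, so Diamond not (q -> not p) fails. ✗
w: successors {t}; not (q -> not p) there: t:F. ✗
x: successors {s, t}; not (q -> not p) there: s:F, t:F. ✗
y: successors {t, u}; not (q -> not p) there: t:F, u:T. ✓
— 2 worlds.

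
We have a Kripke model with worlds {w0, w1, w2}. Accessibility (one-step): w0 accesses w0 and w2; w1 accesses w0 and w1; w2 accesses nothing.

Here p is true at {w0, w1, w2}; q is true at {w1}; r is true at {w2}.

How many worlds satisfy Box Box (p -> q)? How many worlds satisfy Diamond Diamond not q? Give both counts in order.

1 and 2

For Box Box (p -> q):
w0: successors {w0, w2}; Box (p -> q) there: w0:F, w2:T. ✗
w1: successors {w0, w1}; Box (p -> q) there: w0:F, w1:F. ✗
w2: no successors, so Box Box (p -> q) holds vacuously. ✓
— 1 world.
For Diamond Diamond not q:
w0: successors {w0, w2}; Diamond not q there: w0:T, w2:F. ✓
w1: successors {w0, w1}; Diamond not q there: w0:T, w1:T. ✓
w2: no successors, so Diamond Diamond not q fails. ✗
— 2 worlds.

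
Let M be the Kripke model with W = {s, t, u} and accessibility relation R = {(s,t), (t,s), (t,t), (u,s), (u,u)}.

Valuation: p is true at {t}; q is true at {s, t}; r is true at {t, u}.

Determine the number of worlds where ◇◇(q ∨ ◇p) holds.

s: successors {t}; ◇(q ∨ ◇p) there: t:T. ✓
t: successors {s, t}; ◇(q ∨ ◇p) there: s:T, t:T. ✓
u: successors {s, u}; ◇(q ∨ ◇p) there: s:T, u:T. ✓
Satisfying worlds: {s, t, u}.

3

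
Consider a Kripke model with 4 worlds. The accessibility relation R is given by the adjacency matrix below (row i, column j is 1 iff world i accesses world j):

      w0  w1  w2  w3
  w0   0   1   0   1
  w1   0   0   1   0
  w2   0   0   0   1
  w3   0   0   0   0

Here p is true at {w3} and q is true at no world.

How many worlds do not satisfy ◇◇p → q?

w0: ◇◇p is F, q is F. ✓
w1: ◇◇p is T, q is F. ✗
w2: ◇◇p is F, q is F. ✓
w3: ◇◇p is F, q is F. ✓
Satisfying worlds: {w0, w2, w3}.
So ◇◇p → q fails at the other 1 world.

1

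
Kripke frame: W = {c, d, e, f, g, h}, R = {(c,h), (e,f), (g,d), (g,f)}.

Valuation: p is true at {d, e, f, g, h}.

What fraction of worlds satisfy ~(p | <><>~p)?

c: p | <><>~p is F. ✓
d: p | <><>~p is T. ✗
e: p | <><>~p is T. ✗
f: p | <><>~p is T. ✗
g: p | <><>~p is T. ✗
h: p | <><>~p is T. ✗
That's 1 of 6 worlds, so 1/6.

1/6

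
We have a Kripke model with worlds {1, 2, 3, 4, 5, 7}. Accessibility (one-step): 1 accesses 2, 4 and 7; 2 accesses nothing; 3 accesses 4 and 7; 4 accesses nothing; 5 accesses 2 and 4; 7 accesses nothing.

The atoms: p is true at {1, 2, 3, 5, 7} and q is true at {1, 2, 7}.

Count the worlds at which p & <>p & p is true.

3

1: p & <>p is T, p is T. ✓
2: p & <>p is F, p is T. ✗
3: p & <>p is T, p is T. ✓
4: p & <>p is F, p is F. ✗
5: p & <>p is T, p is T. ✓
7: p & <>p is F, p is T. ✗
Satisfying worlds: {1, 3, 5}.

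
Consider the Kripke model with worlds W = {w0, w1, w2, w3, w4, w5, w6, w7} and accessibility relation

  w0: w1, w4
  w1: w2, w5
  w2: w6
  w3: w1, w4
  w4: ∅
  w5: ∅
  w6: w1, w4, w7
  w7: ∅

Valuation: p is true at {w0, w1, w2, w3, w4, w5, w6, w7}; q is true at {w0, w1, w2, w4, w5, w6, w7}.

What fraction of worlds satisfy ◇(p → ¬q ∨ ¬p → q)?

w0: successors {w1, w4}; p → ¬q ∨ ¬p → q there: w1:T, w4:T. ✓
w1: successors {w2, w5}; p → ¬q ∨ ¬p → q there: w2:T, w5:T. ✓
w2: successors {w6}; p → ¬q ∨ ¬p → q there: w6:T. ✓
w3: successors {w1, w4}; p → ¬q ∨ ¬p → q there: w1:T, w4:T. ✓
w4: no successors, so ◇(p → ¬q ∨ ¬p → q) fails. ✗
w5: no successors, so ◇(p → ¬q ∨ ¬p → q) fails. ✗
w6: successors {w1, w4, w7}; p → ¬q ∨ ¬p → q there: w1:T, w4:T, w7:T. ✓
w7: no successors, so ◇(p → ¬q ∨ ¬p → q) fails. ✗
That's 5 of 8 worlds, so 5/8.

5/8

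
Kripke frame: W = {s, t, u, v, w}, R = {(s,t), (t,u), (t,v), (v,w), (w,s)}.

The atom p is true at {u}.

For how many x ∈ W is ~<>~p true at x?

1

s: <>~p is T. ✗
t: <>~p is T. ✗
u: <>~p is F. ✓
v: <>~p is T. ✗
w: <>~p is T. ✗
Satisfying worlds: {u}.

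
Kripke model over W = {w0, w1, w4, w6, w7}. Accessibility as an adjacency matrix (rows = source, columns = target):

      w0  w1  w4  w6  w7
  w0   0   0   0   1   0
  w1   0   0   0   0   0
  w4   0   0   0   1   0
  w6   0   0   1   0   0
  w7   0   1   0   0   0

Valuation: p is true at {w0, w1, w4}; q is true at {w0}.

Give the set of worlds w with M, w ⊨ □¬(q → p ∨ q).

w0: successors {w6}; ¬(q → p ∨ q) there: w6:F. ✗
w1: no successors, so □¬(q → p ∨ q) holds vacuously. ✓
w4: successors {w6}; ¬(q → p ∨ q) there: w6:F. ✗
w6: successors {w4}; ¬(q → p ∨ q) there: w4:F. ✗
w7: successors {w1}; ¬(q → p ∨ q) there: w1:F. ✗

{w1}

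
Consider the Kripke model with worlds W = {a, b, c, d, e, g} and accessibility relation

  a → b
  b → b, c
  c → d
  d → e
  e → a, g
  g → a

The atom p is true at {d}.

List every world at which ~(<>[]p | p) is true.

{a, c, e, g}

a: <>[]p | p is F. ✓
b: <>[]p | p is T. ✗
c: <>[]p | p is F. ✓
d: <>[]p | p is T. ✗
e: <>[]p | p is F. ✓
g: <>[]p | p is F. ✓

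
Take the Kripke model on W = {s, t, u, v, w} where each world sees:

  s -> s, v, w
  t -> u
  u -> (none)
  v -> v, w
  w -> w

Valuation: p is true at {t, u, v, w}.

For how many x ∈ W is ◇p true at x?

4

s: successors {s, v, w}; p there: s:F, v:T, w:T. ✓
t: successors {u}; p there: u:T. ✓
u: no successors, so ◇p fails. ✗
v: successors {v, w}; p there: v:T, w:T. ✓
w: successors {w}; p there: w:T. ✓
Satisfying worlds: {s, t, v, w}.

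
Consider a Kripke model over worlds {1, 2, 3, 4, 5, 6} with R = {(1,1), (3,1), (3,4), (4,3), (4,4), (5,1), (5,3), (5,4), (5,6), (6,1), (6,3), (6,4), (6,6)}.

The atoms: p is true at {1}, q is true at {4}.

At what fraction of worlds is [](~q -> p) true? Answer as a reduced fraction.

1/2

1: successors {1}; ~q -> p there: 1:T. ✓
2: no successors, so [](~q -> p) holds vacuously. ✓
3: successors {1, 4}; ~q -> p there: 1:T, 4:T. ✓
4: successors {3, 4}; ~q -> p there: 3:F, 4:T. ✗
5: successors {1, 3, 4, 6}; ~q -> p there: 1:T, 3:F, 4:T, 6:F. ✗
6: successors {1, 3, 4, 6}; ~q -> p there: 1:T, 3:F, 4:T, 6:F. ✗
That's 3 of 6 worlds, so 3/6 = 1/2.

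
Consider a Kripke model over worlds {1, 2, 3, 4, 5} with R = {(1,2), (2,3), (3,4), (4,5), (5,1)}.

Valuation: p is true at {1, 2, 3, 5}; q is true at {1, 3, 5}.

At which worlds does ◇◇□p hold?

1: successors {2}; ◇□p there: 2:F. ✗
2: successors {3}; ◇□p there: 3:T. ✓
3: successors {4}; ◇□p there: 4:T. ✓
4: successors {5}; ◇□p there: 5:T. ✓
5: successors {1}; ◇□p there: 1:T. ✓

{2, 3, 4, 5}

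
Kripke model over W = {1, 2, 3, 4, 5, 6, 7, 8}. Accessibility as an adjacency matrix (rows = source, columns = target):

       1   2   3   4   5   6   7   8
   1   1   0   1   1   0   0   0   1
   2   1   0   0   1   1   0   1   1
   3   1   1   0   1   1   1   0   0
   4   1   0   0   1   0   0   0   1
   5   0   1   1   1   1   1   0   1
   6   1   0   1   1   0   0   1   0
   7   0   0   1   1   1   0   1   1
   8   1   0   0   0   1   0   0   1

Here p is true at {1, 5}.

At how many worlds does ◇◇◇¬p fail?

1: successors {1, 3, 4, 8}; ◇◇¬p there: 1:T, 3:T, 4:T, 8:T. ✓
2: successors {1, 4, 5, 7, 8}; ◇◇¬p there: 1:T, 4:T, 5:T, 7:T, 8:T. ✓
3: successors {1, 2, 4, 5, 6}; ◇◇¬p there: 1:T, 2:T, 4:T, 5:T, 6:T. ✓
4: successors {1, 4, 8}; ◇◇¬p there: 1:T, 4:T, 8:T. ✓
5: successors {2, 3, 4, 5, 6, 8}; ◇◇¬p there: 2:T, 3:T, 4:T, 5:T, 6:T, 8:T. ✓
6: successors {1, 3, 4, 7}; ◇◇¬p there: 1:T, 3:T, 4:T, 7:T. ✓
7: successors {3, 4, 5, 7, 8}; ◇◇¬p there: 3:T, 4:T, 5:T, 7:T, 8:T. ✓
8: successors {1, 5, 8}; ◇◇¬p there: 1:T, 5:T, 8:T. ✓
Satisfying worlds: {1, 2, 3, 4, 5, 6, 7, 8}.
So ◇◇◇¬p fails at the other 0 worlds.

0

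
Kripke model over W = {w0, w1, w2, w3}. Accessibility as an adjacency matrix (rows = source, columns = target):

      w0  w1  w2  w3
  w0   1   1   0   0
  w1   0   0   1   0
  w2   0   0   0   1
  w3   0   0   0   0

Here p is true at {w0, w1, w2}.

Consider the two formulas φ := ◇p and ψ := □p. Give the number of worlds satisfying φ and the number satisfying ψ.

2 and 3

For ◇p:
w0: successors {w0, w1}; p there: w0:T, w1:T. ✓
w1: successors {w2}; p there: w2:T. ✓
w2: successors {w3}; p there: w3:F. ✗
w3: no successors, so ◇p fails. ✗
— 2 worlds.
For □p:
w0: successors {w0, w1}; p there: w0:T, w1:T. ✓
w1: successors {w2}; p there: w2:T. ✓
w2: successors {w3}; p there: w3:F. ✗
w3: no successors, so □p holds vacuously. ✓
— 3 worlds.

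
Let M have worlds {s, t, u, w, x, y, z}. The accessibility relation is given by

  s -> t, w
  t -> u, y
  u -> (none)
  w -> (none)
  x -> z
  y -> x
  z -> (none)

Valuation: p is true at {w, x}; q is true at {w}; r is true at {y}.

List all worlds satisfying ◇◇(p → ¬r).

{s, t, y}

s: successors {t, w}; ◇(p → ¬r) there: t:T, w:F. ✓
t: successors {u, y}; ◇(p → ¬r) there: u:F, y:T. ✓
u: no successors, so ◇◇(p → ¬r) fails. ✗
w: no successors, so ◇◇(p → ¬r) fails. ✗
x: successors {z}; ◇(p → ¬r) there: z:F. ✗
y: successors {x}; ◇(p → ¬r) there: x:T. ✓
z: no successors, so ◇◇(p → ¬r) fails. ✗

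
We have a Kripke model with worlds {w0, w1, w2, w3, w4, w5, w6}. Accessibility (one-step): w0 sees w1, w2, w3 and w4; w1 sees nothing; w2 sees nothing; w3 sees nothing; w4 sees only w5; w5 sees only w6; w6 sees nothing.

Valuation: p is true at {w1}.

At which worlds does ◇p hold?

w0: successors {w1, w2, w3, w4}; p there: w1:T, w2:F, w3:F, w4:F. ✓
w1: no successors, so ◇p fails. ✗
w2: no successors, so ◇p fails. ✗
w3: no successors, so ◇p fails. ✗
w4: successors {w5}; p there: w5:F. ✗
w5: successors {w6}; p there: w6:F. ✗
w6: no successors, so ◇p fails. ✗

{w0}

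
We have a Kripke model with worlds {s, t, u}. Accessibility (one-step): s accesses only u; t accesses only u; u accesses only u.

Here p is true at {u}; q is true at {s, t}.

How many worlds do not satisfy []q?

s: successors {u}; q there: u:F. ✗
t: successors {u}; q there: u:F. ✗
u: successors {u}; q there: u:F. ✗
Satisfying worlds: ∅.
So []q fails at the other 3 worlds.

3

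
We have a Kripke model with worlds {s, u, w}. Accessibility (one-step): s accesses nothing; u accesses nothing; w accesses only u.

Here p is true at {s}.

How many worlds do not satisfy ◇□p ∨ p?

s: ◇□p is F, p is T. ✓
u: ◇□p is F, p is F. ✗
w: ◇□p is T, p is F. ✓
Satisfying worlds: {s, w}.
So ◇□p ∨ p fails at the other 1 world.

1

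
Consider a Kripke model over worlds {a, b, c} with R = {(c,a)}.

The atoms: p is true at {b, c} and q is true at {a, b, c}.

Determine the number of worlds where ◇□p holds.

1

a: no successors, so ◇□p fails. ✗
b: no successors, so ◇□p fails. ✗
c: successors {a}; □p there: a:T. ✓
Satisfying worlds: {c}.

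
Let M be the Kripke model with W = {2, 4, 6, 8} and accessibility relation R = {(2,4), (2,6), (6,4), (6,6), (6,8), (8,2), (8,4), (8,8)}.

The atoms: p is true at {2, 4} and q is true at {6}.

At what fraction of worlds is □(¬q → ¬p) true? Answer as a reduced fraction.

1/4

2: successors {4, 6}; ¬q → ¬p there: 4:F, 6:T. ✗
4: no successors, so □(¬q → ¬p) holds vacuously. ✓
6: successors {4, 6, 8}; ¬q → ¬p there: 4:F, 6:T, 8:T. ✗
8: successors {2, 4, 8}; ¬q → ¬p there: 2:F, 4:F, 8:T. ✗
That's 1 of 4 worlds, so 1/4.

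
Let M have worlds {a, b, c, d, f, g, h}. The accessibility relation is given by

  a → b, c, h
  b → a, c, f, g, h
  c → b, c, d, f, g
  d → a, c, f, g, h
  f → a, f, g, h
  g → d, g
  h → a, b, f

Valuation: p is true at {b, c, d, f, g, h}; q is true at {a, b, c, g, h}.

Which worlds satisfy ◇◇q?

{a, b, c, d, f, g, h}

a: successors {b, c, h}; ◇q there: b:T, c:T, h:T. ✓
b: successors {a, c, f, g, h}; ◇q there: a:T, c:T, f:T, g:T, h:T. ✓
c: successors {b, c, d, f, g}; ◇q there: b:T, c:T, d:T, f:T, g:T. ✓
d: successors {a, c, f, g, h}; ◇q there: a:T, c:T, f:T, g:T, h:T. ✓
f: successors {a, f, g, h}; ◇q there: a:T, f:T, g:T, h:T. ✓
g: successors {d, g}; ◇q there: d:T, g:T. ✓
h: successors {a, b, f}; ◇q there: a:T, b:T, f:T. ✓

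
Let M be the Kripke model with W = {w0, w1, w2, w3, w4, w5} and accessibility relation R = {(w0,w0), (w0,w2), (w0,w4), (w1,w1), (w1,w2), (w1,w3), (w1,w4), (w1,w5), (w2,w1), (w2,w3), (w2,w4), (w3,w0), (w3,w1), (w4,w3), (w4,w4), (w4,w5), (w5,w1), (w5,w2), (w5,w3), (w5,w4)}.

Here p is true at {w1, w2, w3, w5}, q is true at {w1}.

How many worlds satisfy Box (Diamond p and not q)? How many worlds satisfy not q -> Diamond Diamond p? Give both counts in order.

For Box (Diamond p and not q):
w0: successors {w0, w2, w4}; Diamond p and not q there: w0:T, w2:T, w4:T. ✓
w1: successors {w1, w2, w3, w4, w5}; Diamond p and not q there: w1:F, w2:T, w3:T, w4:T, w5:T. ✗
w2: successors {w1, w3, w4}; Diamond p and not q there: w1:F, w3:T, w4:T. ✗
w3: successors {w0, w1}; Diamond p and not q there: w0:T, w1:F. ✗
w4: successors {w3, w4, w5}; Diamond p and not q there: w3:T, w4:T, w5:T. ✓
w5: successors {w1, w2, w3, w4}; Diamond p and not q there: w1:F, w2:T, w3:T, w4:T. ✗
— 2 worlds.
For not q -> Diamond Diamond p:
w0: not q is T, Diamond Diamond p is T. ✓
w1: not q is F, Diamond Diamond p is T. ✓
w2: not q is T, Diamond Diamond p is T. ✓
w3: not q is T, Diamond Diamond p is T. ✓
w4: not q is T, Diamond Diamond p is T. ✓
w5: not q is T, Diamond Diamond p is T. ✓
— 6 worlds.

2 and 6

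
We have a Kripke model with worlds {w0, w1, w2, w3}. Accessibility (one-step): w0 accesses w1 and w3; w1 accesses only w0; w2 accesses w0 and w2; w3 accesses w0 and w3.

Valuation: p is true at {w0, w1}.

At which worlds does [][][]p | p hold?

w0: [][][]p is F, p is T. ✓
w1: [][][]p is F, p is T. ✓
w2: [][][]p is F, p is F. ✗
w3: [][][]p is F, p is F. ✗

{w0, w1}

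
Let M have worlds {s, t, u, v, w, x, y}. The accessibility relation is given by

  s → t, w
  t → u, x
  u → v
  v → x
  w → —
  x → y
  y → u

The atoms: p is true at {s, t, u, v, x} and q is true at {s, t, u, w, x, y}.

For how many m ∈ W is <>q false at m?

2

s: successors {t, w}; q there: t:T, w:T. ✓
t: successors {u, x}; q there: u:T, x:T. ✓
u: successors {v}; q there: v:F. ✗
v: successors {x}; q there: x:T. ✓
w: no successors, so <>q fails. ✗
x: successors {y}; q there: y:T. ✓
y: successors {u}; q there: u:T. ✓
Satisfying worlds: {s, t, v, x, y}.
So <>q fails at the other 2 worlds.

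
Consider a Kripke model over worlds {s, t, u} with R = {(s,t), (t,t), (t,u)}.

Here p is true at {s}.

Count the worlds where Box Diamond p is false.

s: successors {t}; Diamond p there: t:F. ✗
t: successors {t, u}; Diamond p there: t:F, u:F. ✗
u: no successors, so Box Diamond p holds vacuously. ✓
Satisfying worlds: {u}.
So Box Diamond p fails at the other 2 worlds.

2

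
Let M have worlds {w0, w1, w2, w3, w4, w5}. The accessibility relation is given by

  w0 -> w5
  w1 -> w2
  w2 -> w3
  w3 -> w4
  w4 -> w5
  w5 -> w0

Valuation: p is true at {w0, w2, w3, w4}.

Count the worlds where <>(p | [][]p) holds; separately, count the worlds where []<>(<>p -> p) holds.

4 and 4

For <>(p | [][]p):
w0: successors {w5}; p | [][]p there: w5:F. ✗
w1: successors {w2}; p | [][]p there: w2:T. ✓
w2: successors {w3}; p | [][]p there: w3:T. ✓
w3: successors {w4}; p | [][]p there: w4:T. ✓
w4: successors {w5}; p | [][]p there: w5:F. ✗
w5: successors {w0}; p | [][]p there: w0:T. ✓
— 4 worlds.
For []<>(<>p -> p):
w0: successors {w5}; <>(<>p -> p) there: w5:T. ✓
w1: successors {w2}; <>(<>p -> p) there: w2:T. ✓
w2: successors {w3}; <>(<>p -> p) there: w3:T. ✓
w3: successors {w4}; <>(<>p -> p) there: w4:F. ✗
w4: successors {w5}; <>(<>p -> p) there: w5:T. ✓
w5: successors {w0}; <>(<>p -> p) there: w0:F. ✗
— 4 worlds.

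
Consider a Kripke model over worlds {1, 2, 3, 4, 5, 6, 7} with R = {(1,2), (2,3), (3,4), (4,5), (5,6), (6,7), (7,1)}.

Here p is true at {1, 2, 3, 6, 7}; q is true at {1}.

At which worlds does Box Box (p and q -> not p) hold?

{1, 2, 3, 4, 5, 7}

1: successors {2}; Box (p and q -> not p) there: 2:T. ✓
2: successors {3}; Box (p and q -> not p) there: 3:T. ✓
3: successors {4}; Box (p and q -> not p) there: 4:T. ✓
4: successors {5}; Box (p and q -> not p) there: 5:T. ✓
5: successors {6}; Box (p and q -> not p) there: 6:T. ✓
6: successors {7}; Box (p and q -> not p) there: 7:F. ✗
7: successors {1}; Box (p and q -> not p) there: 1:T. ✓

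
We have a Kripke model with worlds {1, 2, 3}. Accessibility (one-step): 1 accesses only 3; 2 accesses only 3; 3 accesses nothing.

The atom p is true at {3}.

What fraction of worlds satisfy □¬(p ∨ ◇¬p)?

1/3

1: successors {3}; ¬(p ∨ ◇¬p) there: 3:F. ✗
2: successors {3}; ¬(p ∨ ◇¬p) there: 3:F. ✗
3: no successors, so □¬(p ∨ ◇¬p) holds vacuously. ✓
That's 1 of 3 worlds, so 1/3.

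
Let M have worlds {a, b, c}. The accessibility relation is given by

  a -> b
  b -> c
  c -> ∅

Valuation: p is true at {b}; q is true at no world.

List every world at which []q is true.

a: successors {b}; q there: b:F. ✗
b: successors {c}; q there: c:F. ✗
c: no successors, so []q holds vacuously. ✓

{c}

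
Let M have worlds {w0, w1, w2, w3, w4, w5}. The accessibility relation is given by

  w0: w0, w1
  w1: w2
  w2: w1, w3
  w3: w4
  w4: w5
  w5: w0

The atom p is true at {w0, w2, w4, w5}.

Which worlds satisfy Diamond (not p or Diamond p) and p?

{w0, w2, w4, w5}

w0: Diamond (not p or Diamond p) is T, p is T. ✓
w1: Diamond (not p or Diamond p) is F, p is F. ✗
w2: Diamond (not p or Diamond p) is T, p is T. ✓
w3: Diamond (not p or Diamond p) is T, p is F. ✗
w4: Diamond (not p or Diamond p) is T, p is T. ✓
w5: Diamond (not p or Diamond p) is T, p is T. ✓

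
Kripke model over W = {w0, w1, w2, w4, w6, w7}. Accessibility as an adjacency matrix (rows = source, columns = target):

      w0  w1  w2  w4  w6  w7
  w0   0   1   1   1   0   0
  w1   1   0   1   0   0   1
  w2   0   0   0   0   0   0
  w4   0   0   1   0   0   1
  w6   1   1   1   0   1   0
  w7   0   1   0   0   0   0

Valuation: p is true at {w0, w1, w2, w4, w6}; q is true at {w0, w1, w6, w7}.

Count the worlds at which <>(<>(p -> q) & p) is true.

w0: successors {w1, w2, w4}; <>(p -> q) & p there: w1:T, w2:F, w4:T. ✓
w1: successors {w0, w2, w7}; <>(p -> q) & p there: w0:T, w2:F, w7:F. ✓
w2: no successors, so <>(<>(p -> q) & p) fails. ✗
w4: successors {w2, w7}; <>(p -> q) & p there: w2:F, w7:F. ✗
w6: successors {w0, w1, w2, w6}; <>(p -> q) & p there: w0:T, w1:T, w2:F, w6:T. ✓
w7: successors {w1}; <>(p -> q) & p there: w1:T. ✓
Satisfying worlds: {w0, w1, w6, w7}.

4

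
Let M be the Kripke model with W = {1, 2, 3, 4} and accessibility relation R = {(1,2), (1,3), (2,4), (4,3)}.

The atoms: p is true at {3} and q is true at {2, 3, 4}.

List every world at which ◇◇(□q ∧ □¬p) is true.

1: successors {2, 3}; ◇(□q ∧ □¬p) there: 2:F, 3:F. ✗
2: successors {4}; ◇(□q ∧ □¬p) there: 4:T. ✓
3: no successors, so ◇◇(□q ∧ □¬p) fails. ✗
4: successors {3}; ◇(□q ∧ □¬p) there: 3:F. ✗

{2}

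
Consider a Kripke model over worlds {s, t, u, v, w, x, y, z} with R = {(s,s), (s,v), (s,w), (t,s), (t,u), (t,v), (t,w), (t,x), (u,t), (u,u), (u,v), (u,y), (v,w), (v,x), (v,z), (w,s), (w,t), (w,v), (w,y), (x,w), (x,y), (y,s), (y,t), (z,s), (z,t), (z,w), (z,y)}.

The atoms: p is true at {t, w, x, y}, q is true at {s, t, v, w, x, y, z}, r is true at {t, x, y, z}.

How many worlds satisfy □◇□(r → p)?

s: successors {s, v, w}; ◇□(r → p) there: s:T, v:T, w:T. ✓
t: successors {s, u, v, w, x}; ◇□(r → p) there: s:T, u:T, v:T, w:T, x:T. ✓
u: successors {t, u, v, y}; ◇□(r → p) there: t:T, u:T, v:T, y:T. ✓
v: successors {w, x, z}; ◇□(r → p) there: w:T, x:T, z:T. ✓
w: successors {s, t, v, y}; ◇□(r → p) there: s:T, t:T, v:T, y:T. ✓
x: successors {w, y}; ◇□(r → p) there: w:T, y:T. ✓
y: successors {s, t}; ◇□(r → p) there: s:T, t:T. ✓
z: successors {s, t, w, y}; ◇□(r → p) there: s:T, t:T, w:T, y:T. ✓
Satisfying worlds: {s, t, u, v, w, x, y, z}.

8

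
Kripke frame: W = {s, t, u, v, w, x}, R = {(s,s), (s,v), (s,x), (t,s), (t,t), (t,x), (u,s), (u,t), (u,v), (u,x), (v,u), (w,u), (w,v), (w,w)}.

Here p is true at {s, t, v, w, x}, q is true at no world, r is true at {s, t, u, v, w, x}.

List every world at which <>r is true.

s: successors {s, v, x}; r there: s:T, v:T, x:T. ✓
t: successors {s, t, x}; r there: s:T, t:T, x:T. ✓
u: successors {s, t, v, x}; r there: s:T, t:T, v:T, x:T. ✓
v: successors {u}; r there: u:T. ✓
w: successors {u, v, w}; r there: u:T, v:T, w:T. ✓
x: no successors, so <>r fails. ✗

{s, t, u, v, w}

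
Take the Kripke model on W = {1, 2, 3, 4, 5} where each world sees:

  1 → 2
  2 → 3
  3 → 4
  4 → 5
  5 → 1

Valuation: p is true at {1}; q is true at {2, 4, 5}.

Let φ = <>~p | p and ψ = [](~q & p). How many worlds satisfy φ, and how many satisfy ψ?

4 and 1

For <>~p | p:
1: <>~p is T, p is T. ✓
2: <>~p is T, p is F. ✓
3: <>~p is T, p is F. ✓
4: <>~p is T, p is F. ✓
5: <>~p is F, p is F. ✗
— 4 worlds.
For [](~q & p):
1: successors {2}; ~q & p there: 2:F. ✗
2: successors {3}; ~q & p there: 3:F. ✗
3: successors {4}; ~q & p there: 4:F. ✗
4: successors {5}; ~q & p there: 5:F. ✗
5: successors {1}; ~q & p there: 1:T. ✓
— 1 world.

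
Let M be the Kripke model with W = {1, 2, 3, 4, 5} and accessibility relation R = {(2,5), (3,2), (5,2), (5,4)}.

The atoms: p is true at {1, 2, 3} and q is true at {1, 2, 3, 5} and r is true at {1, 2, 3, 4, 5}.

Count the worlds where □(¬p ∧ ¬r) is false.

1: no successors, so □(¬p ∧ ¬r) holds vacuously. ✓
2: successors {5}; ¬p ∧ ¬r there: 5:F. ✗
3: successors {2}; ¬p ∧ ¬r there: 2:F. ✗
4: no successors, so □(¬p ∧ ¬r) holds vacuously. ✓
5: successors {2, 4}; ¬p ∧ ¬r there: 2:F, 4:F. ✗
Satisfying worlds: {1, 4}.
So □(¬p ∧ ¬r) fails at the other 3 worlds.

3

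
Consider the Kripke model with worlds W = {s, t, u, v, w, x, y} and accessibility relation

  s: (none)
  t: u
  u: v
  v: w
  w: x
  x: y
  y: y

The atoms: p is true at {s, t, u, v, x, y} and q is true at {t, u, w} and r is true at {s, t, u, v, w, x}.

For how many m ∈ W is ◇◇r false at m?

4

s: no successors, so ◇◇r fails. ✗
t: successors {u}; ◇r there: u:T. ✓
u: successors {v}; ◇r there: v:T. ✓
v: successors {w}; ◇r there: w:T. ✓
w: successors {x}; ◇r there: x:F. ✗
x: successors {y}; ◇r there: y:F. ✗
y: successors {y}; ◇r there: y:F. ✗
Satisfying worlds: {t, u, v}.
So ◇◇r fails at the other 4 worlds.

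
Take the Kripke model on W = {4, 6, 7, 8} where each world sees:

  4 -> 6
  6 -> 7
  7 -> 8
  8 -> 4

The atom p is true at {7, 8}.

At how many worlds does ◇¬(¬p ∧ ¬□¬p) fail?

4: successors {6}; ¬(¬p ∧ ¬□¬p) there: 6:F. ✗
6: successors {7}; ¬(¬p ∧ ¬□¬p) there: 7:T. ✓
7: successors {8}; ¬(¬p ∧ ¬□¬p) there: 8:T. ✓
8: successors {4}; ¬(¬p ∧ ¬□¬p) there: 4:T. ✓
Satisfying worlds: {6, 7, 8}.
So ◇¬(¬p ∧ ¬□¬p) fails at the other 1 world.

1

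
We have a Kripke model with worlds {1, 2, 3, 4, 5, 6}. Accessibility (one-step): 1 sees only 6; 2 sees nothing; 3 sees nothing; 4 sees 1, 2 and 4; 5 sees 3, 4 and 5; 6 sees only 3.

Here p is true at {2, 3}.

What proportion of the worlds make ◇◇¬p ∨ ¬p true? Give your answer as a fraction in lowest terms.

2/3

1: ◇◇¬p is F, ¬p is T. ✓
2: ◇◇¬p is F, ¬p is F. ✗
3: ◇◇¬p is F, ¬p is F. ✗
4: ◇◇¬p is T, ¬p is T. ✓
5: ◇◇¬p is T, ¬p is T. ✓
6: ◇◇¬p is F, ¬p is T. ✓
That's 4 of 6 worlds, so 4/6 = 2/3.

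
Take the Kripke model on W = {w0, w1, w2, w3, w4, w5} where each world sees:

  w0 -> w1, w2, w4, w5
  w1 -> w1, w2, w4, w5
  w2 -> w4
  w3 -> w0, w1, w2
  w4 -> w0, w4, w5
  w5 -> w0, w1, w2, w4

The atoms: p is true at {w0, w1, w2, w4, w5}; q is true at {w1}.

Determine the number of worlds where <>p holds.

6

w0: successors {w1, w2, w4, w5}; p there: w1:T, w2:T, w4:T, w5:T. ✓
w1: successors {w1, w2, w4, w5}; p there: w1:T, w2:T, w4:T, w5:T. ✓
w2: successors {w4}; p there: w4:T. ✓
w3: successors {w0, w1, w2}; p there: w0:T, w1:T, w2:T. ✓
w4: successors {w0, w4, w5}; p there: w0:T, w4:T, w5:T. ✓
w5: successors {w0, w1, w2, w4}; p there: w0:T, w1:T, w2:T, w4:T. ✓
Satisfying worlds: {w0, w1, w2, w3, w4, w5}.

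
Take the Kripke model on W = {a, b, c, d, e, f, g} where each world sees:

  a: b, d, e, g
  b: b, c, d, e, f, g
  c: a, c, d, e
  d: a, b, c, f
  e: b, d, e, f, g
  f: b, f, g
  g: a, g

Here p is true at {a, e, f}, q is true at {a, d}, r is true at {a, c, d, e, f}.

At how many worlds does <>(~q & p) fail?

1

a: successors {b, d, e, g}; ~q & p there: b:F, d:F, e:T, g:F. ✓
b: successors {b, c, d, e, f, g}; ~q & p there: b:F, c:F, d:F, e:T, f:T, g:F. ✓
c: successors {a, c, d, e}; ~q & p there: a:F, c:F, d:F, e:T. ✓
d: successors {a, b, c, f}; ~q & p there: a:F, b:F, c:F, f:T. ✓
e: successors {b, d, e, f, g}; ~q & p there: b:F, d:F, e:T, f:T, g:F. ✓
f: successors {b, f, g}; ~q & p there: b:F, f:T, g:F. ✓
g: successors {a, g}; ~q & p there: a:F, g:F. ✗
Satisfying worlds: {a, b, c, d, e, f}.
So <>(~q & p) fails at the other 1 world.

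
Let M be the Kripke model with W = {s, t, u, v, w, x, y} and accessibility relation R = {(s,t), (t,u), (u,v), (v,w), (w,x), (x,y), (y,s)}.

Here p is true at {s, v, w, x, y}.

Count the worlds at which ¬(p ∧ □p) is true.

s: p ∧ □p is F. ✓
t: p ∧ □p is F. ✓
u: p ∧ □p is F. ✓
v: p ∧ □p is T. ✗
w: p ∧ □p is T. ✗
x: p ∧ □p is T. ✗
y: p ∧ □p is T. ✗
Satisfying worlds: {s, t, u}.

3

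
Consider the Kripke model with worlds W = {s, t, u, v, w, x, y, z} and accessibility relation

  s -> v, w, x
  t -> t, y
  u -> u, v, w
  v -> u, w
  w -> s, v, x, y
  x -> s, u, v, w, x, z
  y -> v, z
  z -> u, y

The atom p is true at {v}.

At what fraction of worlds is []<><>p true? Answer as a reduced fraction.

5/8

s: successors {v, w, x}; <><>p there: v:T, w:T, x:T. ✓
t: successors {t, y}; <><>p there: t:T, y:F. ✗
u: successors {u, v, w}; <><>p there: u:T, v:T, w:T. ✓
v: successors {u, w}; <><>p there: u:T, w:T. ✓
w: successors {s, v, x, y}; <><>p there: s:T, v:T, x:T, y:F. ✗
x: successors {s, u, v, w, x, z}; <><>p there: s:T, u:T, v:T, w:T, x:T, z:T. ✓
y: successors {v, z}; <><>p there: v:T, z:T. ✓
z: successors {u, y}; <><>p there: u:T, y:F. ✗
That's 5 of 8 worlds, so 5/8.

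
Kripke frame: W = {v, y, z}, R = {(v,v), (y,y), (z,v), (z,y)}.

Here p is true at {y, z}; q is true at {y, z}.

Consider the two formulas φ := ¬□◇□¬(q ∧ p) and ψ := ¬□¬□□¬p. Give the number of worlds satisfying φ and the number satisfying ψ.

For ¬□◇□¬(q ∧ p):
v: □◇□¬(q ∧ p) is T. ✗
y: □◇□¬(q ∧ p) is F. ✓
z: □◇□¬(q ∧ p) is F. ✓
— 2 worlds.
For ¬□¬□□¬p:
v: □¬□□¬p is F. ✓
y: □¬□□¬p is T. ✗
z: □¬□□¬p is F. ✓
— 2 worlds.

2 and 2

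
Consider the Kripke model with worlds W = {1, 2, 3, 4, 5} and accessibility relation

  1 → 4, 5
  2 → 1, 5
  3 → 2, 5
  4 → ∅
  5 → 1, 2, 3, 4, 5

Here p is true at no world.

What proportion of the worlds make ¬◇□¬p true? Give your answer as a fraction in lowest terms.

1/5

1: ◇□¬p is T. ✗
2: ◇□¬p is T. ✗
3: ◇□¬p is T. ✗
4: ◇□¬p is F. ✓
5: ◇□¬p is T. ✗
That's 1 of 5 worlds, so 1/5.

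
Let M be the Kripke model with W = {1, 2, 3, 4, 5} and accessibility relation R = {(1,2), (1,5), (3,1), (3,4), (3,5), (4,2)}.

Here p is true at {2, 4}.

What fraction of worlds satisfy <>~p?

2/5

1: successors {2, 5}; ~p there: 2:F, 5:T. ✓
2: no successors, so <>~p fails. ✗
3: successors {1, 4, 5}; ~p there: 1:T, 4:F, 5:T. ✓
4: successors {2}; ~p there: 2:F. ✗
5: no successors, so <>~p fails. ✗
That's 2 of 5 worlds, so 2/5.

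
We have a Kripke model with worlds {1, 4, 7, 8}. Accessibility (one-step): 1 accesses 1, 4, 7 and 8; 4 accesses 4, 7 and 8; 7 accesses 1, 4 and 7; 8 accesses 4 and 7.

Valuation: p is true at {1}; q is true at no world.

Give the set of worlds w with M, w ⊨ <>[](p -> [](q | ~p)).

1: successors {1, 4, 7, 8}; [](p -> [](q | ~p)) there: 1:F, 4:T, 7:F, 8:T. ✓
4: successors {4, 7, 8}; [](p -> [](q | ~p)) there: 4:T, 7:F, 8:T. ✓
7: successors {1, 4, 7}; [](p -> [](q | ~p)) there: 1:F, 4:T, 7:F. ✓
8: successors {4, 7}; [](p -> [](q | ~p)) there: 4:T, 7:F. ✓

{1, 4, 7, 8}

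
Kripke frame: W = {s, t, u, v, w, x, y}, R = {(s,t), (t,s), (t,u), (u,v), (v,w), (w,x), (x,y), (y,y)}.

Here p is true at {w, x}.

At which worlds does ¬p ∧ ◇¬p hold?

s: ¬p is T, ◇¬p is T. ✓
t: ¬p is T, ◇¬p is T. ✓
u: ¬p is T, ◇¬p is T. ✓
v: ¬p is T, ◇¬p is F. ✗
w: ¬p is F, ◇¬p is F. ✗
x: ¬p is F, ◇¬p is T. ✗
y: ¬p is T, ◇¬p is T. ✓

{s, t, u, y}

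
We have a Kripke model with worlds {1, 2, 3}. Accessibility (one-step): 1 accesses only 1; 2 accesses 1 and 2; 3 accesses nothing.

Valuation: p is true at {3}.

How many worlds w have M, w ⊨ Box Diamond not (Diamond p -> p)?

1

1: successors {1}; Diamond not (Diamond p -> p) there: 1:F. ✗
2: successors {1, 2}; Diamond not (Diamond p -> p) there: 1:F, 2:F. ✗
3: no successors, so Box Diamond not (Diamond p -> p) holds vacuously. ✓
Satisfying worlds: {3}.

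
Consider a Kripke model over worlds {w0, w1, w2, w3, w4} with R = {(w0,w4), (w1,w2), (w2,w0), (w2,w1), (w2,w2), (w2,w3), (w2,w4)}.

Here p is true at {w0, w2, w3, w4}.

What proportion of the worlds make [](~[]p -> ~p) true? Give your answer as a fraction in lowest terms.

3/5

w0: successors {w4}; ~[]p -> ~p there: w4:T. ✓
w1: successors {w2}; ~[]p -> ~p there: w2:F. ✗
w2: successors {w0, w1, w2, w3, w4}; ~[]p -> ~p there: w0:T, w1:T, w2:F, w3:T, w4:T. ✗
w3: no successors, so [](~[]p -> ~p) holds vacuously. ✓
w4: no successors, so [](~[]p -> ~p) holds vacuously. ✓
That's 3 of 5 worlds, so 3/5.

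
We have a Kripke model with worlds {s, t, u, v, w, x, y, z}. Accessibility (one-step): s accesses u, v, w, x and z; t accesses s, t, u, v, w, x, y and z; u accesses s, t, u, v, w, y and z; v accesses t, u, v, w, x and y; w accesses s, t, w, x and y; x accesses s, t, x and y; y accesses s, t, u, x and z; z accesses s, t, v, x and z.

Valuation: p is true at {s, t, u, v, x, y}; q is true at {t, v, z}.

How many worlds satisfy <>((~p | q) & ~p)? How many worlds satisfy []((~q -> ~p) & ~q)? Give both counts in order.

7 and 0

For <>((~p | q) & ~p):
s: successors {u, v, w, x, z}; (~p | q) & ~p there: u:F, v:F, w:T, x:F, z:T. ✓
t: successors {s, t, u, v, w, x, y, z}; (~p | q) & ~p there: s:F, t:F, u:F, v:F, w:T, x:F, y:F, z:T. ✓
u: successors {s, t, u, v, w, y, z}; (~p | q) & ~p there: s:F, t:F, u:F, v:F, w:T, y:F, z:T. ✓
v: successors {t, u, v, w, x, y}; (~p | q) & ~p there: t:F, u:F, v:F, w:T, x:F, y:F. ✓
w: successors {s, t, w, x, y}; (~p | q) & ~p there: s:F, t:F, w:T, x:F, y:F. ✓
x: successors {s, t, x, y}; (~p | q) & ~p there: s:F, t:F, x:F, y:F. ✗
y: successors {s, t, u, x, z}; (~p | q) & ~p there: s:F, t:F, u:F, x:F, z:T. ✓
z: successors {s, t, v, x, z}; (~p | q) & ~p there: s:F, t:F, v:F, x:F, z:T. ✓
— 7 worlds.
For []((~q -> ~p) & ~q):
s: successors {u, v, w, x, z}; (~q -> ~p) & ~q there: u:F, v:F, w:T, x:F, z:F. ✗
t: successors {s, t, u, v, w, x, y, z}; (~q -> ~p) & ~q there: s:F, t:F, u:F, v:F, w:T, x:F, y:F, z:F. ✗
u: successors {s, t, u, v, w, y, z}; (~q -> ~p) & ~q there: s:F, t:F, u:F, v:F, w:T, y:F, z:F. ✗
v: successors {t, u, v, w, x, y}; (~q -> ~p) & ~q there: t:F, u:F, v:F, w:T, x:F, y:F. ✗
w: successors {s, t, w, x, y}; (~q -> ~p) & ~q there: s:F, t:F, w:T, x:F, y:F. ✗
x: successors {s, t, x, y}; (~q -> ~p) & ~q there: s:F, t:F, x:F, y:F. ✗
y: successors {s, t, u, x, z}; (~q -> ~p) & ~q there: s:F, t:F, u:F, x:F, z:F. ✗
z: successors {s, t, v, x, z}; (~q -> ~p) & ~q there: s:F, t:F, v:F, x:F, z:F. ✗
— 0 worlds.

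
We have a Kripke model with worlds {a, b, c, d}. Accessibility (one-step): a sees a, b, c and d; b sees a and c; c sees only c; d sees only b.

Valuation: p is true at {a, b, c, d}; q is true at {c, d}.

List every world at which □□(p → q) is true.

{c}

a: successors {a, b, c, d}; □(p → q) there: a:F, b:F, c:T, d:F. ✗
b: successors {a, c}; □(p → q) there: a:F, c:T. ✗
c: successors {c}; □(p → q) there: c:T. ✓
d: successors {b}; □(p → q) there: b:F. ✗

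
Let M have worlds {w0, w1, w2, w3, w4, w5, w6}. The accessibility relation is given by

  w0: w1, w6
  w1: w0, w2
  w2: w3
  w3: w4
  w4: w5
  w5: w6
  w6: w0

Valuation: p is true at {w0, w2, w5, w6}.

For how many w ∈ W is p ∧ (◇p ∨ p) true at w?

w0: p is T, ◇p ∨ p is T. ✓
w1: p is F, ◇p ∨ p is T. ✗
w2: p is T, ◇p ∨ p is T. ✓
w3: p is F, ◇p ∨ p is F. ✗
w4: p is F, ◇p ∨ p is T. ✗
w5: p is T, ◇p ∨ p is T. ✓
w6: p is T, ◇p ∨ p is T. ✓
Satisfying worlds: {w0, w2, w5, w6}.

4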